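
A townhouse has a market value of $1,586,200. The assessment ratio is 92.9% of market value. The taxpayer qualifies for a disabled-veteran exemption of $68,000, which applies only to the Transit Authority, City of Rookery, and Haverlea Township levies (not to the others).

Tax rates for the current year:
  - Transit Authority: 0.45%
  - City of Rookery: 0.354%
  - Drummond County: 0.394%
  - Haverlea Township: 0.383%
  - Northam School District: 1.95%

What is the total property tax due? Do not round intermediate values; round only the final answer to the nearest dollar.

$51,225

Assessed value = $1,586,200 × 0.929 = $1,473,579.8
Transit Authority: ($1,473,579.8 − $68,000) × 0.0045 = $1,405,579.8 × 0.0045 = $6,325.1091
City of Rookery: ($1,473,579.8 − $68,000) × 0.00354 = $1,405,579.8 × 0.00354 = $4,975.752492
Drummond County: $1,473,579.8 × 0.00394 = $5,805.904412
Haverlea Township: ($1,473,579.8 − $68,000) × 0.00383 = $1,405,579.8 × 0.00383 = $5,383.370634
Northam School District: $1,473,579.8 × 0.0195 = $28,734.8061
Total = $51,224.942738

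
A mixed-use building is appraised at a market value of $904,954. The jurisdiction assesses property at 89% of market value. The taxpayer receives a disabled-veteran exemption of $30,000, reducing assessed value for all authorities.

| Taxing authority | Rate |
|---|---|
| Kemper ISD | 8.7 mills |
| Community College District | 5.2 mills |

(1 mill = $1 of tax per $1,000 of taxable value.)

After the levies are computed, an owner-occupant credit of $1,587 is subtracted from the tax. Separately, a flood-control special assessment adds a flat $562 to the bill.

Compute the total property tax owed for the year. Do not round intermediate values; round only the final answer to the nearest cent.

$9,753.19

Assessed value = $904,954 × 0.89 = $805,409.06
Taxable value = $805,409.06 − $30,000 = $775,409.06
Kemper ISD: $775,409.06 × 0.0087 = $6,746.058822
Community College District: $775,409.06 × 0.0052 = $4,032.127112
Levies subtotal = $10,778.185934
After credit = $10,778.185934 − $1,587 = $9,191.185934
Total = $9,191.185934 + $562 = $9,753.185934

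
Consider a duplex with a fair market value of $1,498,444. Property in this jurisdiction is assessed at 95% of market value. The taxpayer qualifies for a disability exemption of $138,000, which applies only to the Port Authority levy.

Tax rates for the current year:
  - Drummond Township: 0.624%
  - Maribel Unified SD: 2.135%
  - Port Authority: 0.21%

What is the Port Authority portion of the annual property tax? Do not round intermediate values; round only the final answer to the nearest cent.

Assessed value = $1,498,444 × 0.95 = $1,423,521.8
Port Authority taxable value = $1,423,521.8 − $138,000 = $1,285,521.8
Port Authority levy = $1,285,521.8 × 0.0021 = $2,699.59578

$2,699.60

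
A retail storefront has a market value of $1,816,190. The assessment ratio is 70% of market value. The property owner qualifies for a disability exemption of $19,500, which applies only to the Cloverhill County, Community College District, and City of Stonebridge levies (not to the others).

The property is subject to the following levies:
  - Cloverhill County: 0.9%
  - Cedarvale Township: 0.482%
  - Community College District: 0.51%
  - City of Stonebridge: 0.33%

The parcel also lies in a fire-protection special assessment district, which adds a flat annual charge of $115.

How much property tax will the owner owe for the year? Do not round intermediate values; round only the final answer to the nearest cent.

Assessed value = $1,816,190 × 0.7 = $1,271,333
Cloverhill County: ($1,271,333 − $19,500) × 0.009 = $1,251,833 × 0.009 = $11,266.497
Cedarvale Township: $1,271,333 × 0.00482 = $6,127.82506
Community College District: ($1,271,333 − $19,500) × 0.0051 = $1,251,833 × 0.0051 = $6,384.3483
City of Stonebridge: ($1,271,333 − $19,500) × 0.0033 = $1,251,833 × 0.0033 = $4,131.0489
Levies subtotal = $27,909.71926
Total = $27,909.71926 + $115 = $28,024.71926

$28,024.72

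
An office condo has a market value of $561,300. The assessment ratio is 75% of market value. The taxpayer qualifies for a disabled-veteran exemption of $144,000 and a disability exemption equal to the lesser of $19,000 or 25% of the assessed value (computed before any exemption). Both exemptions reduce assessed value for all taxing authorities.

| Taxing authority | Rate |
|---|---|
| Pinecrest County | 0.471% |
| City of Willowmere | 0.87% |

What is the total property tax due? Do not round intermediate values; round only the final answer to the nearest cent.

$3,459.44

Assessed value = $561,300 × 0.75 = $420,975
Disability exemption = min($19,000, 25% × $420,975) = min($19,000, $105,243.75) = $19,000 (dollar cap binds)
Taxable value = $420,975 − $144,000 − $19,000 = $257,975
Pinecrest County: $257,975 × 0.00471 = $1,215.06225
City of Willowmere: $257,975 × 0.0087 = $2,244.3825
Total = $3,459.44475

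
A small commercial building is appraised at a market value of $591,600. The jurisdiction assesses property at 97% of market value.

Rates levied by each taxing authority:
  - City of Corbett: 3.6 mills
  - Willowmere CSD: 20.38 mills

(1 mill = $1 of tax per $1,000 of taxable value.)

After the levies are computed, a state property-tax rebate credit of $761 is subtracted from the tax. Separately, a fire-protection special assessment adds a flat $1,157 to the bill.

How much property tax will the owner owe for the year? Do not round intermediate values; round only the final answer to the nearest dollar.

$14,157

Assessed value = $591,600 × 0.97 = $573,852
City of Corbett: $573,852 × 0.0036 = $2,065.8672
Willowmere CSD: $573,852 × 0.02038 = $11,695.10376
Levies subtotal = $13,760.97096
After credit = $13,760.97096 − $761 = $12,999.97096
Total = $12,999.97096 + $1,157 = $14,156.97096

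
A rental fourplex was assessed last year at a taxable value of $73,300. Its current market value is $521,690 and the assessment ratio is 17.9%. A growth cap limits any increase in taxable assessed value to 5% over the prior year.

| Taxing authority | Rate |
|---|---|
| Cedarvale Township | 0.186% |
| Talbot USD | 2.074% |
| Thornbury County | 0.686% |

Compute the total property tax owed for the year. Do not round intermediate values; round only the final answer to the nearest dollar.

$2,267

Uncapped assessed value = $521,690 × 0.179 = $93,382.51
Cap limit = $73,300 × 1.05 = $76,965
Taxable assessed value = min($93,382.51, $76,965) = $76,965 (cap binds)
Cedarvale Township: $76,965 × 0.00186 = $143.1549
Talbot USD: $76,965 × 0.02074 = $1,596.2541
Thornbury County: $76,965 × 0.00686 = $527.9799
Total = $2,267.3889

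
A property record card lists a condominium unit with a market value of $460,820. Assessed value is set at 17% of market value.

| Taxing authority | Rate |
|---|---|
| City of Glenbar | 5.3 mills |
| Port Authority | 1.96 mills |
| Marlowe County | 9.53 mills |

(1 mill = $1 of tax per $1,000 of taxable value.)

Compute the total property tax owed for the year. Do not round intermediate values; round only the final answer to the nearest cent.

Assessed value = $460,820 × 0.17 = $78,339.4
City of Glenbar: $78,339.4 × 0.0053 = $415.19882
Port Authority: $78,339.4 × 0.00196 = $153.545224
Marlowe County: $78,339.4 × 0.00953 = $746.574482
Total = $415.19882 + $153.545224 + $746.574482 = $1,315.318526

$1,315.32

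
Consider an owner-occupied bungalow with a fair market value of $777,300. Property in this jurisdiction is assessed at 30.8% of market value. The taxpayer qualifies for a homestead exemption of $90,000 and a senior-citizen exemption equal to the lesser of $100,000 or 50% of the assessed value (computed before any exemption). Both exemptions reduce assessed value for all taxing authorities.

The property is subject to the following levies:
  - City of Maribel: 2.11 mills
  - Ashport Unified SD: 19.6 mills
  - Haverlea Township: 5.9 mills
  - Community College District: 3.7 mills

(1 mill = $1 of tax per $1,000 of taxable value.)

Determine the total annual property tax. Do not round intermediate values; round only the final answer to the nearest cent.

Assessed value = $777,300 × 0.308 = $239,408.4
Senior-citizen exemption = min($100,000, 50% × $239,408.4) = min($100,000, $119,704.2) = $100,000 (dollar cap binds)
Taxable value = $239,408.4 − $90,000 − $100,000 = $49,408.4
City of Maribel: $49,408.4 × 0.00211 = $104.251724
Ashport Unified SD: $49,408.4 × 0.0196 = $968.40464
Haverlea Township: $49,408.4 × 0.0059 = $291.50956
Community College District: $49,408.4 × 0.0037 = $182.81108
Total = $1,546.977004

$1,546.98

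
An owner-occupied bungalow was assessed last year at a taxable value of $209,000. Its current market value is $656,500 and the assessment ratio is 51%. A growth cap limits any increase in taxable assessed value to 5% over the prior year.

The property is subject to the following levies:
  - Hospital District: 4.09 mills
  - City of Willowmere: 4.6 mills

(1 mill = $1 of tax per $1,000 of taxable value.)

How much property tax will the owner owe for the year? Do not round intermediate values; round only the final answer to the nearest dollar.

Uncapped assessed value = $656,500 × 0.51 = $334,815
Cap limit = $209,000 × 1.05 = $219,450
Taxable assessed value = min($334,815, $219,450) = $219,450 (cap binds)
Hospital District: $219,450 × 0.00409 = $897.5505
City of Willowmere: $219,450 × 0.0046 = $1,009.47
Total = $1,907.0205

$1,907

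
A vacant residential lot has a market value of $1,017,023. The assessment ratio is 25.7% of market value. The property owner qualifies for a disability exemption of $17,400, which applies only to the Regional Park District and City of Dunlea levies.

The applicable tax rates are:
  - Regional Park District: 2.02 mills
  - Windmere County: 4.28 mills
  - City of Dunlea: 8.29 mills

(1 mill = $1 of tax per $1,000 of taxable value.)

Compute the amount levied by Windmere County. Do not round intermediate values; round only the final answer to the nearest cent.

Assessed value = $1,017,023 × 0.257 = $261,374.911
Windmere County taxable value = $261,374.911 (exemption does not apply)
Windmere County levy = $261,374.911 × 0.00428 = $1,118.68461908

$1,118.68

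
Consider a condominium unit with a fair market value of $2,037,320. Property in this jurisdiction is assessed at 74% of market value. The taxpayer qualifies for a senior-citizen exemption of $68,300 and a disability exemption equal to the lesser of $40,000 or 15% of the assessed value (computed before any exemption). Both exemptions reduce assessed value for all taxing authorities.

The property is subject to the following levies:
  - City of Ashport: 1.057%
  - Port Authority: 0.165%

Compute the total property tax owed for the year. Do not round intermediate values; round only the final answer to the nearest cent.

Assessed value = $2,037,320 × 0.74 = $1,507,616.8
Disability exemption = min($40,000, 15% × $1,507,616.8) = min($40,000, $226,142.52) = $40,000 (dollar cap binds)
Taxable value = $1,507,616.8 − $68,300 − $40,000 = $1,399,316.8
City of Ashport: $1,399,316.8 × 0.01057 = $14,790.778576
Port Authority: $1,399,316.8 × 0.00165 = $2,308.87272
Total = $17,099.651296

$17,099.65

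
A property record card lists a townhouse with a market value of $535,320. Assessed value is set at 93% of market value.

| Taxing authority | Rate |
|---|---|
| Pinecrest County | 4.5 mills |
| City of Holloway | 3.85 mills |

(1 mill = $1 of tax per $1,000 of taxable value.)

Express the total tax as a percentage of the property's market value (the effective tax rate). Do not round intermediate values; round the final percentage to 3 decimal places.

Assessed value = $535,320 × 0.93 = $497,847.6
Pinecrest County: $497,847.6 × 0.0045 = $2,240.3142
City of Holloway: $497,847.6 × 0.00385 = $1,916.71326
Total tax = $4,157.02746
Effective rate = $4,157.02746 ÷ $535,320 = 0.777% of market value

0.777%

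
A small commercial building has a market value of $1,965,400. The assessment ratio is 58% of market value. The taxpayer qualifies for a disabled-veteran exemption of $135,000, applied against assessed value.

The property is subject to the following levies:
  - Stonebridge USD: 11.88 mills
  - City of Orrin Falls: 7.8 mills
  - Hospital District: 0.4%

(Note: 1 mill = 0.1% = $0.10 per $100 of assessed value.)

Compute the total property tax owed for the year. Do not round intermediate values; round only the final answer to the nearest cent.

$23,796.79

Assessed value = $1,965,400 × 0.58 = $1,139,932
Taxable value = $1,139,932 − $135,000 = $1,004,932
Stonebridge USD: $1,004,932 × 0.01188 = $11,938.59216
City of Orrin Falls: $1,004,932 × 0.0078 = $7,838.4696
Hospital District: $1,004,932 × 0.004 = $4,019.728
Total = $23,796.78976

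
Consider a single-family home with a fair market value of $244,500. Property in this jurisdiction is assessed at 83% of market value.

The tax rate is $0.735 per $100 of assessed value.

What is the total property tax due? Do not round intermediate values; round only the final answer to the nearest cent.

$1,491.57

Assessed value = $244,500 × 0.83 = $202,935
Tax = $202,935 × 0.00735 = $1,491.57225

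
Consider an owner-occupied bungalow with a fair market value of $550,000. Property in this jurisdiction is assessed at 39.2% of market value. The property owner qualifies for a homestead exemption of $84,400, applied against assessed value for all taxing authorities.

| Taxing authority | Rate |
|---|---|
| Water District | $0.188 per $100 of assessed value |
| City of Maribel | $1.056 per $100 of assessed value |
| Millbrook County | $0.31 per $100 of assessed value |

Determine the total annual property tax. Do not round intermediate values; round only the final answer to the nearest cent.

Assessed value = $550,000 × 0.392 = $215,600
Taxable value = $215,600 − $84,400 = $131,200
Water District: $131,200 × 0.00188 = $246.656
City of Maribel: $131,200 × 0.01056 = $1,385.472
Millbrook County: $131,200 × 0.0031 = $406.72
Total = $246.656 + $1,385.472 + $406.72 = $2,038.848

$2,038.85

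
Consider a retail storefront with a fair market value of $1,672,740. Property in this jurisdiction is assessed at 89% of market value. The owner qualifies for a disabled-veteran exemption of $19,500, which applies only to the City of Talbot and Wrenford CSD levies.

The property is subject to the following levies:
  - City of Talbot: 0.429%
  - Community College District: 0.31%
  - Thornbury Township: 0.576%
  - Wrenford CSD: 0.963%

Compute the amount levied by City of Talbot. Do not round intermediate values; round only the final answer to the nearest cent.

$6,303.03

Assessed value = $1,672,740 × 0.89 = $1,488,738.6
City of Talbot taxable value = $1,488,738.6 − $19,500 = $1,469,238.6
City of Talbot levy = $1,469,238.6 × 0.00429 = $6,303.033594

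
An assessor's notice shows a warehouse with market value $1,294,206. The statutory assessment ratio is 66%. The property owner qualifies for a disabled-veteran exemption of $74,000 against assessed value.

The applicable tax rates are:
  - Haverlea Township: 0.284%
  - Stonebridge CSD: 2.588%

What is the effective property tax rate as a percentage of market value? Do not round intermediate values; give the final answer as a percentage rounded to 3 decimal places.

1.731%

Assessed value = $1,294,206 × 0.66 = $854,175.96
Taxable value = $854,175.96 − $74,000 = $780,175.96
Haverlea Township: $780,175.96 × 0.00284 = $2,215.6997264
Stonebridge CSD: $780,175.96 × 0.02588 = $20,190.9538448
Total tax = $22,406.6535712
Effective rate = $22,406.6535712 ÷ $1,294,206 = 1.731% of market value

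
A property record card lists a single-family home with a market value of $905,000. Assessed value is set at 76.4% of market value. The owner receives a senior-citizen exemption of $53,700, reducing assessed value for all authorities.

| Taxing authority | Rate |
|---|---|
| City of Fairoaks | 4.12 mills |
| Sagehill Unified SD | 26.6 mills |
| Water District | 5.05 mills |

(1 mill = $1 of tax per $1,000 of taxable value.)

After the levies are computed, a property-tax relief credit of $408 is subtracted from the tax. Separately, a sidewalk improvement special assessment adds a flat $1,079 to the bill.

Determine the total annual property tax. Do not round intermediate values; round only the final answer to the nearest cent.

Assessed value = $905,000 × 0.764 = $691,420
Taxable value = $691,420 − $53,700 = $637,720
City of Fairoaks: $637,720 × 0.00412 = $2,627.4064
Sagehill Unified SD: $637,720 × 0.0266 = $16,963.352
Water District: $637,720 × 0.00505 = $3,220.486
Levies subtotal = $22,811.2444
After credit = $22,811.2444 − $408 = $22,403.2444
Total = $22,403.2444 + $1,079 = $23,482.2444

$23,482.24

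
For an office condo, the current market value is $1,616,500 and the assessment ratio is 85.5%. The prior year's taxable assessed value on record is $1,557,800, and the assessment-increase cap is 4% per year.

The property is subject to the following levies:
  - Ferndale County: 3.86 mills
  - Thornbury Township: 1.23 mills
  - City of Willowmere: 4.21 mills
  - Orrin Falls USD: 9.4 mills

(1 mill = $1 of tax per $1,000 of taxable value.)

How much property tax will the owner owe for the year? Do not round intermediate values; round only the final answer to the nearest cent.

Uncapped assessed value = $1,616,500 × 0.855 = $1,382,107.5
Cap limit = $1,557,800 × 1.04 = $1,620,112
Taxable assessed value = min($1,382,107.5, $1,620,112) = $1,382,107.5 (cap does not bind)
Ferndale County: $1,382,107.5 × 0.00386 = $5,334.93495
Thornbury Township: $1,382,107.5 × 0.00123 = $1,699.992225
City of Willowmere: $1,382,107.5 × 0.00421 = $5,818.672575
Orrin Falls USD: $1,382,107.5 × 0.0094 = $12,991.8105
Total = $25,845.41025

$25,845.41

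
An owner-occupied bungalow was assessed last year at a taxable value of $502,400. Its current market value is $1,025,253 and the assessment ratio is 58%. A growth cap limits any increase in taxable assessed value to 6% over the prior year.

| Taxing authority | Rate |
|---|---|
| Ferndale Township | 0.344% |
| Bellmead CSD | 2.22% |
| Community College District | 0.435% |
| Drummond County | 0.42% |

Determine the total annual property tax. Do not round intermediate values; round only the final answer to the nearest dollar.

Uncapped assessed value = $1,025,253 × 0.58 = $594,646.74
Cap limit = $502,400 × 1.06 = $532,544
Taxable assessed value = min($594,646.74, $532,544) = $532,544 (cap binds)
Ferndale Township: $532,544 × 0.00344 = $1,831.95136
Bellmead CSD: $532,544 × 0.0222 = $11,822.4768
Community College District: $532,544 × 0.00435 = $2,316.5664
Drummond County: $532,544 × 0.0042 = $2,236.6848
Total = $18,207.67936

$18,208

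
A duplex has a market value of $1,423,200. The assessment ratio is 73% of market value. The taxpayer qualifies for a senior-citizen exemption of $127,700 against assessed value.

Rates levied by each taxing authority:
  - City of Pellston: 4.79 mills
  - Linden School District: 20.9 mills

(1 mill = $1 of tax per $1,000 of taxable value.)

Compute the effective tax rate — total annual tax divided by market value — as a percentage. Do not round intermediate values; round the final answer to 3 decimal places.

1.645%

Assessed value = $1,423,200 × 0.73 = $1,038,936
Taxable value = $1,038,936 − $127,700 = $911,236
City of Pellston: $911,236 × 0.00479 = $4,364.82044
Linden School District: $911,236 × 0.0209 = $19,044.8324
Total tax = $23,409.65284
Effective rate = $23,409.65284 ÷ $1,423,200 = 1.645% of market value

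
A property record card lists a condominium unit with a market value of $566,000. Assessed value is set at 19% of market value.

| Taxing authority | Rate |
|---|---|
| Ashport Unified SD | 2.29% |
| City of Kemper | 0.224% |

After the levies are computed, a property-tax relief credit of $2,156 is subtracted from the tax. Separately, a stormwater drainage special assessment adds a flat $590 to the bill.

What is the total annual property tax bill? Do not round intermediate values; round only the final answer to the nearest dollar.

$1,138

Assessed value = $566,000 × 0.19 = $107,540
Ashport Unified SD: $107,540 × 0.0229 = $2,462.666
City of Kemper: $107,540 × 0.00224 = $240.8896
Levies subtotal = $2,703.5556
After credit = $2,703.5556 − $2,156 = $547.5556
Total = $547.5556 + $590 = $1,137.5556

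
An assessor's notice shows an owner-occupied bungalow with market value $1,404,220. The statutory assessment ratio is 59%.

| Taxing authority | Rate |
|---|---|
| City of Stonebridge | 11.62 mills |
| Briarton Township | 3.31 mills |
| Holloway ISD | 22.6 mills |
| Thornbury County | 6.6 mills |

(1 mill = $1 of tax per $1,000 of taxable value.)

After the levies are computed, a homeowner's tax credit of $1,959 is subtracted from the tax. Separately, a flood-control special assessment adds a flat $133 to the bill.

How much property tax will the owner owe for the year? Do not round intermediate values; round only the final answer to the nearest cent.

$34,735.25

Assessed value = $1,404,220 × 0.59 = $828,489.8
City of Stonebridge: $828,489.8 × 0.01162 = $9,627.051476
Briarton Township: $828,489.8 × 0.00331 = $2,742.301238
Holloway ISD: $828,489.8 × 0.0226 = $18,723.86948
Thornbury County: $828,489.8 × 0.0066 = $5,468.03268
Levies subtotal = $36,561.254874
After credit = $36,561.254874 − $1,959 = $34,602.254874
Total = $34,602.254874 + $133 = $34,735.254874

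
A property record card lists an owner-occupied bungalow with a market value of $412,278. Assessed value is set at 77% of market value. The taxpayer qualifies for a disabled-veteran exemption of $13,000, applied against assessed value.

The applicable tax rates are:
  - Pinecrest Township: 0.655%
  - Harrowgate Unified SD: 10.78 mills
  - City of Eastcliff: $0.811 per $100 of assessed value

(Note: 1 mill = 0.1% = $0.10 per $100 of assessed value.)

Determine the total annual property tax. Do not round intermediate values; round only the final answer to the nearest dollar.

Assessed value = $412,278 × 0.77 = $317,454.06
Taxable value = $317,454.06 − $13,000 = $304,454.06
Pinecrest Township: $304,454.06 × 0.00655 = $1,994.174093
Harrowgate Unified SD: $304,454.06 × 0.01078 = $3,282.0147668
City of Eastcliff: $304,454.06 × 0.00811 = $2,469.1224266
Total = $7,745.3112864

$7,745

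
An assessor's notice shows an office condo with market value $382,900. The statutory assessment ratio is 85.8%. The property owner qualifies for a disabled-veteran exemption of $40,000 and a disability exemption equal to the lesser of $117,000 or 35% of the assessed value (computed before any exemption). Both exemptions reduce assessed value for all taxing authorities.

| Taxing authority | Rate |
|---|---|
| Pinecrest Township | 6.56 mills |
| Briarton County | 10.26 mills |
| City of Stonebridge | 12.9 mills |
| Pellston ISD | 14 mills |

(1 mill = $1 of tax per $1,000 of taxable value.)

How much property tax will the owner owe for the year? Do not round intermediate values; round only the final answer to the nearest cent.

$7,587.31

Assessed value = $382,900 × 0.858 = $328,528.2
Disability exemption = min($117,000, 35% × $328,528.2) = min($117,000, $114,984.87) = $114,984.87 (percentage binds)
Taxable value = $328,528.2 − $40,000 − $114,984.87 = $173,543.33
Pinecrest Township: $173,543.33 × 0.00656 = $1,138.4442448
Briarton County: $173,543.33 × 0.01026 = $1,780.5545658
City of Stonebridge: $173,543.33 × 0.0129 = $2,238.708957
Pellston ISD: $173,543.33 × 0.014 = $2,429.60662
Total = $7,587.3143876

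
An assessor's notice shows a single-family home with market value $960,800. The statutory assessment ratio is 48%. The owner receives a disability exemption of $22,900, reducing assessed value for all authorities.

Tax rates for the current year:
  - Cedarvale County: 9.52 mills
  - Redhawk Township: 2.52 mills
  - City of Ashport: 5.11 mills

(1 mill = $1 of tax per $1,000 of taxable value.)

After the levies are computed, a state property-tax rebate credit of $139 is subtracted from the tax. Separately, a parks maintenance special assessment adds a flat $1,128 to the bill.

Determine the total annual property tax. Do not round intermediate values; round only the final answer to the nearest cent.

Assessed value = $960,800 × 0.48 = $461,184
Taxable value = $461,184 − $22,900 = $438,284
Cedarvale County: $438,284 × 0.00952 = $4,172.46368
Redhawk Township: $438,284 × 0.00252 = $1,104.47568
City of Ashport: $438,284 × 0.00511 = $2,239.63124
Levies subtotal = $7,516.5706
After credit = $7,516.5706 − $139 = $7,377.5706
Total = $7,377.5706 + $1,128 = $8,505.5706

$8,505.57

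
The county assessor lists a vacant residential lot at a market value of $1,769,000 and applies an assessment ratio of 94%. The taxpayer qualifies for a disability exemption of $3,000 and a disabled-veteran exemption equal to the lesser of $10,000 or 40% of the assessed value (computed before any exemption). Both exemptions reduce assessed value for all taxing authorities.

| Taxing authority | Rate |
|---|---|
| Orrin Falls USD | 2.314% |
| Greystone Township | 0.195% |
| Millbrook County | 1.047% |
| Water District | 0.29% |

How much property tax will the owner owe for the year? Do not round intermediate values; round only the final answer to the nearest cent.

$63,453.62

Assessed value = $1,769,000 × 0.94 = $1,662,860
Disabled-veteran exemption = min($10,000, 40% × $1,662,860) = min($10,000, $665,144) = $10,000 (dollar cap binds)
Taxable value = $1,662,860 − $3,000 − $10,000 = $1,649,860
Orrin Falls USD: $1,649,860 × 0.02314 = $38,177.7604
Greystone Township: $1,649,860 × 0.00195 = $3,217.227
Millbrook County: $1,649,860 × 0.01047 = $17,274.0342
Water District: $1,649,860 × 0.0029 = $4,784.594
Total = $63,453.6156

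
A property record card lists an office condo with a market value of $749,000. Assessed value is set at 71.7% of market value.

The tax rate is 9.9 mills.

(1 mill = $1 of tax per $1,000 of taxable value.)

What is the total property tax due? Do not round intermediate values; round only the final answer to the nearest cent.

Assessed value = $749,000 × 0.717 = $537,033
Tax = $537,033 × 0.0099 = $5,316.6267

$5,316.63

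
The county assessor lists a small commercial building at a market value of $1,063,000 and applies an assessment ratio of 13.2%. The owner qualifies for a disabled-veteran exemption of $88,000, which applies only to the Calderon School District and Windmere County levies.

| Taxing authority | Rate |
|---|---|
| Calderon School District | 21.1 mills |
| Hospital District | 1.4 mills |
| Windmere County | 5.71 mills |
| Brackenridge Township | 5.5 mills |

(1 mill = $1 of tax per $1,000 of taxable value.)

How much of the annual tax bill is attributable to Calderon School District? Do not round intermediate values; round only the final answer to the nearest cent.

Assessed value = $1,063,000 × 0.132 = $140,316
Calderon School District taxable value = $140,316 − $88,000 = $52,316
Calderon School District levy = $52,316 × 0.0211 = $1,103.8676

$1,103.87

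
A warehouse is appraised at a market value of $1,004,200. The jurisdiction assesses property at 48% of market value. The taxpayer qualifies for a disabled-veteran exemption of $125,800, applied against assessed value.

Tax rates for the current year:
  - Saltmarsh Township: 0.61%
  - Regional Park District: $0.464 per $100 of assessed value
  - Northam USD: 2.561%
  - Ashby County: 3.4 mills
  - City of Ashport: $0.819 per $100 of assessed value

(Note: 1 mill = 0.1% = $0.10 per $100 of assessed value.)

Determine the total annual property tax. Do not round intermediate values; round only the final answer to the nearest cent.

$17,077.00

Assessed value = $1,004,200 × 0.48 = $482,016
Taxable value = $482,016 − $125,800 = $356,216
Saltmarsh Township: $356,216 × 0.0061 = $2,172.9176
Regional Park District: $356,216 × 0.00464 = $1,652.84224
Northam USD: $356,216 × 0.02561 = $9,122.69176
Ashby County: $356,216 × 0.0034 = $1,211.1344
City of Ashport: $356,216 × 0.00819 = $2,917.40904
Total = $17,076.99504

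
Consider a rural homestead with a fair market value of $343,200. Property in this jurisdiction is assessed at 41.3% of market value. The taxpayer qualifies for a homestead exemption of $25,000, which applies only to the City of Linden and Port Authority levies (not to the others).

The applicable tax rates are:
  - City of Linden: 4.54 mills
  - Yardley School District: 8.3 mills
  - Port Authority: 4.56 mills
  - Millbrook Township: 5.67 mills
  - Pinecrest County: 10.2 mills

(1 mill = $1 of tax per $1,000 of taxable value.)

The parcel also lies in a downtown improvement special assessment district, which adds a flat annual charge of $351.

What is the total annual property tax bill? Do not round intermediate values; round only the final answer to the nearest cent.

$4,839.24

Assessed value = $343,200 × 0.413 = $141,741.6
City of Linden: ($141,741.6 − $25,000) × 0.00454 = $116,741.6 × 0.00454 = $530.006864
Yardley School District: $141,741.6 × 0.0083 = $1,176.45528
Port Authority: ($141,741.6 − $25,000) × 0.00456 = $116,741.6 × 0.00456 = $532.341696
Millbrook Township: $141,741.6 × 0.00567 = $803.674872
Pinecrest County: $141,741.6 × 0.0102 = $1,445.76432
Levies subtotal = $4,488.243032
Total = $4,488.243032 + $351 = $4,839.243032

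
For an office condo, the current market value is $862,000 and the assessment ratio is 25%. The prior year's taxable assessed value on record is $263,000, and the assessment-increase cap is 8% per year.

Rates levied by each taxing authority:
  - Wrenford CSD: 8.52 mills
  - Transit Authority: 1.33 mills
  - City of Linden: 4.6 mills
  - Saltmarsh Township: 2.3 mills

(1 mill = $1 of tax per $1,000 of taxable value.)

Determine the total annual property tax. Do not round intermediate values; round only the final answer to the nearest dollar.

$3,610

Uncapped assessed value = $862,000 × 0.25 = $215,500
Cap limit = $263,000 × 1.08 = $284,040
Taxable assessed value = min($215,500, $284,040) = $215,500 (cap does not bind)
Wrenford CSD: $215,500 × 0.00852 = $1,836.06
Transit Authority: $215,500 × 0.00133 = $286.615
City of Linden: $215,500 × 0.0046 = $991.3
Saltmarsh Township: $215,500 × 0.0023 = $495.65
Total = $3,609.625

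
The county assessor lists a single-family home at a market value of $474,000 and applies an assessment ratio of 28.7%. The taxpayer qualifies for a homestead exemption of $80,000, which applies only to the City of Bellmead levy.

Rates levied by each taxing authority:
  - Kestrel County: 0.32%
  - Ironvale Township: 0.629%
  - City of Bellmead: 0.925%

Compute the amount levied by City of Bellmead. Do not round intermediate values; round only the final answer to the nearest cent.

Assessed value = $474,000 × 0.287 = $136,038
City of Bellmead taxable value = $136,038 − $80,000 = $56,038
City of Bellmead levy = $56,038 × 0.00925 = $518.3515

$518.35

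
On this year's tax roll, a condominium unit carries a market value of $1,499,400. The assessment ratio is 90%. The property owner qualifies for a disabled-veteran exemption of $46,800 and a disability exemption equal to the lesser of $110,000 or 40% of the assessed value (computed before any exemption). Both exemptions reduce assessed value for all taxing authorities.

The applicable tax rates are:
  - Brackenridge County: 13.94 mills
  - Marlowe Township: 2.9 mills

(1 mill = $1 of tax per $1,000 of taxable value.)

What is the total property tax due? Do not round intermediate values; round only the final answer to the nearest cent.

Assessed value = $1,499,400 × 0.9 = $1,349,460
Disability exemption = min($110,000, 40% × $1,349,460) = min($110,000, $539,784) = $110,000 (dollar cap binds)
Taxable value = $1,349,460 − $46,800 − $110,000 = $1,192,660
Brackenridge County: $1,192,660 × 0.01394 = $16,625.6804
Marlowe Township: $1,192,660 × 0.0029 = $3,458.714
Total = $20,084.3944

$20,084.39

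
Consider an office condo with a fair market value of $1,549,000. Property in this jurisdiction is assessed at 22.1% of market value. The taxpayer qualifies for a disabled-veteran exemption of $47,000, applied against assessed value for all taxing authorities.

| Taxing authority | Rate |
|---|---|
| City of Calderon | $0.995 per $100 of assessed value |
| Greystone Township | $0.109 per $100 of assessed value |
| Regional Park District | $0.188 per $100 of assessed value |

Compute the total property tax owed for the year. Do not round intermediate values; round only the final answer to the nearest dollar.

Assessed value = $1,549,000 × 0.221 = $342,329
Taxable value = $342,329 − $47,000 = $295,329
City of Calderon: $295,329 × 0.00995 = $2,938.52355
Greystone Township: $295,329 × 0.00109 = $321.90861
Regional Park District: $295,329 × 0.00188 = $555.21852
Total = $2,938.52355 + $321.90861 + $555.21852 = $3,815.65068

$3,816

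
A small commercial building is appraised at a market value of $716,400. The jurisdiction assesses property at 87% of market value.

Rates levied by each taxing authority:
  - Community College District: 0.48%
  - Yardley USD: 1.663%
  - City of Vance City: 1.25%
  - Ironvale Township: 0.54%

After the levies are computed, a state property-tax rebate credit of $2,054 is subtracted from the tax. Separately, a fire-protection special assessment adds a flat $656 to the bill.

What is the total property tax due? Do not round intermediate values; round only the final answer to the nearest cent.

$23,115.13

Assessed value = $716,400 × 0.87 = $623,268
Community College District: $623,268 × 0.0048 = $2,991.6864
Yardley USD: $623,268 × 0.01663 = $10,364.94684
City of Vance City: $623,268 × 0.0125 = $7,790.85
Ironvale Township: $623,268 × 0.0054 = $3,365.6472
Levies subtotal = $24,513.13044
After credit = $24,513.13044 − $2,054 = $22,459.13044
Total = $22,459.13044 + $656 = $23,115.13044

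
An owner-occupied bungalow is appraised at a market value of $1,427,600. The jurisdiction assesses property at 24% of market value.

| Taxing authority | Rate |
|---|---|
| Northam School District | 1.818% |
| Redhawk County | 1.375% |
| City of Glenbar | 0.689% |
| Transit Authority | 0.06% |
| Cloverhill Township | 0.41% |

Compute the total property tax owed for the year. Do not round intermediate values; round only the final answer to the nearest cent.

Assessed value = $1,427,600 × 0.24 = $342,624
Northam School District: $342,624 × 0.01818 = $6,228.90432
Redhawk County: $342,624 × 0.01375 = $4,711.08
City of Glenbar: $342,624 × 0.00689 = $2,360.67936
Transit Authority: $342,624 × 0.0006 = $205.5744
Cloverhill Township: $342,624 × 0.0041 = $1,404.7584
Total = $6,228.90432 + $4,711.08 + $2,360.67936 + $205.5744 + $1,404.7584 = $14,910.99648

$14,911.00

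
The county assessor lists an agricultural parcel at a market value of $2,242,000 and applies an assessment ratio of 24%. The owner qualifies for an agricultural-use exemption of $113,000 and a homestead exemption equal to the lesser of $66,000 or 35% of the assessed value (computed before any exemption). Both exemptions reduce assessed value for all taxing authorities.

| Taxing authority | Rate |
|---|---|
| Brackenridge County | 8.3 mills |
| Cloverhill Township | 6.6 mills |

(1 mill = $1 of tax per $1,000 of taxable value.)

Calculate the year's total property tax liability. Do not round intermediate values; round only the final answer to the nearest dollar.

$5,350

Assessed value = $2,242,000 × 0.24 = $538,080
Homestead exemption = min($66,000, 35% × $538,080) = min($66,000, $188,328) = $66,000 (dollar cap binds)
Taxable value = $538,080 − $113,000 − $66,000 = $359,080
Brackenridge County: $359,080 × 0.0083 = $2,980.364
Cloverhill Township: $359,080 × 0.0066 = $2,369.928
Total = $5,350.292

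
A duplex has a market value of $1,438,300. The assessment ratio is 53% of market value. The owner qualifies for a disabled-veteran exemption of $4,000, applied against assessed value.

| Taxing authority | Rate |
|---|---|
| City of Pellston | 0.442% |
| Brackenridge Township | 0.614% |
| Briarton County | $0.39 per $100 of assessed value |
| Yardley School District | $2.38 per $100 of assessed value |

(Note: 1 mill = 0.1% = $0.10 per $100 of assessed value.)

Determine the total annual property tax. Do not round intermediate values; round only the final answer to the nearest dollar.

Assessed value = $1,438,300 × 0.53 = $762,299
Taxable value = $762,299 − $4,000 = $758,299
City of Pellston: $758,299 × 0.00442 = $3,351.68158
Brackenridge Township: $758,299 × 0.00614 = $4,655.95586
Briarton County: $758,299 × 0.0039 = $2,957.3661
Yardley School District: $758,299 × 0.0238 = $18,047.5162
Total = $29,012.51974

$29,013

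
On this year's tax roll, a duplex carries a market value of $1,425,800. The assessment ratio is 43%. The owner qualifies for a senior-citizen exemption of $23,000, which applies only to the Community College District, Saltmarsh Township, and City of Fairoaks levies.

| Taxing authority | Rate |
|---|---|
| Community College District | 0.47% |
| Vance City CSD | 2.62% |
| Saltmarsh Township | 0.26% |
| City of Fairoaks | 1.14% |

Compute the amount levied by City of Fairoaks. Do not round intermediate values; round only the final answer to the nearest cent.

$6,727.07

Assessed value = $1,425,800 × 0.43 = $613,094
City of Fairoaks taxable value = $613,094 − $23,000 = $590,094
City of Fairoaks levy = $590,094 × 0.0114 = $6,727.0716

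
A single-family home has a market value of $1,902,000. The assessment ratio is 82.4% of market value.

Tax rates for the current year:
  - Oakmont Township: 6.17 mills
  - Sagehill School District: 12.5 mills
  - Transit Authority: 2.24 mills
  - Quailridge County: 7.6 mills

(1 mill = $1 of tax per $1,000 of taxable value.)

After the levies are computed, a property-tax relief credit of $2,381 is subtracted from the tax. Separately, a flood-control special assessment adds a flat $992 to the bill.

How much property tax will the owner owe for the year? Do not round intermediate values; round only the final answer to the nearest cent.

$43,293.24

Assessed value = $1,902,000 × 0.824 = $1,567,248
Oakmont Township: $1,567,248 × 0.00617 = $9,669.92016
Sagehill School District: $1,567,248 × 0.0125 = $19,590.6
Transit Authority: $1,567,248 × 0.00224 = $3,510.63552
Quailridge County: $1,567,248 × 0.0076 = $11,911.0848
Levies subtotal = $44,682.24048
After credit = $44,682.24048 − $2,381 = $42,301.24048
Total = $42,301.24048 + $992 = $43,293.24048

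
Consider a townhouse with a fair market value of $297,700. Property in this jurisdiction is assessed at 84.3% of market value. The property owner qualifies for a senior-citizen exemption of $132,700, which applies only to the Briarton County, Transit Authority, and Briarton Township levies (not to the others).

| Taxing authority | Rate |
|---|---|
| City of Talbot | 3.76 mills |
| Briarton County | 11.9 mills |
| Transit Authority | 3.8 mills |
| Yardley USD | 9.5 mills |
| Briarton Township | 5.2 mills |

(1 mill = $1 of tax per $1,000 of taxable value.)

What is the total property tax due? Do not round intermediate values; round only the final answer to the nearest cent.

$5,799.40

Assessed value = $297,700 × 0.843 = $250,961.1
City of Talbot: $250,961.1 × 0.00376 = $943.613736
Briarton County: ($250,961.1 − $132,700) × 0.0119 = $118,261.1 × 0.0119 = $1,407.30709
Transit Authority: ($250,961.1 − $132,700) × 0.0038 = $118,261.1 × 0.0038 = $449.39218
Yardley USD: $250,961.1 × 0.0095 = $2,384.13045
Briarton Township: ($250,961.1 − $132,700) × 0.0052 = $118,261.1 × 0.0052 = $614.95772
Total = $5,799.401176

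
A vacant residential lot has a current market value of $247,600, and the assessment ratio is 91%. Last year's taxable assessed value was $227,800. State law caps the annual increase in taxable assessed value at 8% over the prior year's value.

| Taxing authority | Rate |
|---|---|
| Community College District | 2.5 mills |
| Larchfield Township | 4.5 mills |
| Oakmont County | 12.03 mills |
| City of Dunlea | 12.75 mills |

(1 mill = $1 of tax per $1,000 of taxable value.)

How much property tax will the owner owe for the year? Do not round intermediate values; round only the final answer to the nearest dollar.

$7,161

Uncapped assessed value = $247,600 × 0.91 = $225,316
Cap limit = $227,800 × 1.08 = $246,024
Taxable assessed value = min($225,316, $246,024) = $225,316 (cap does not bind)
Community College District: $225,316 × 0.0025 = $563.29
Larchfield Township: $225,316 × 0.0045 = $1,013.922
Oakmont County: $225,316 × 0.01203 = $2,710.55148
City of Dunlea: $225,316 × 0.01275 = $2,872.779
Total = $7,160.54248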